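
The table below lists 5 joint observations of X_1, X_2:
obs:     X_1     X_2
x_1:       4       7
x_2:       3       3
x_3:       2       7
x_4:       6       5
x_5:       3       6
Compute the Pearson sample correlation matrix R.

Step 1 — column means:
  mean(X_1) = (4 + 3 + 2 + 6 + 3) / 5 = 18/5 = 3.6
  mean(X_2) = (7 + 3 + 7 + 5 + 6) / 5 = 28/5 = 5.6

Step 2 — sample variances and covariances s[i,j] = (1/(n-1)) · Σ_k (x_{k,i} - mean_i) · (x_{k,j} - mean_j), with n-1 = 4:
  s[X_1,X_1] = ((0.4)·(0.4) + (-0.6)·(-0.6) + (-1.6)·(-1.6) + (2.4)·(2.4) + (-0.6)·(-0.6)) / 4 = 9.2/4 = 2.3
  s[X_1,X_2] = ((0.4)·(1.4) + (-0.6)·(-2.6) + (-1.6)·(1.4) + (2.4)·(-0.6) + (-0.6)·(0.4)) / 4 = -1.8/4 = -0.45
  s[X_2,X_2] = ((1.4)·(1.4) + (-2.6)·(-2.6) + (1.4)·(1.4) + (-0.6)·(-0.6) + (0.4)·(0.4)) / 4 = 11.2/4 = 2.8
  Sample standard deviations s_i = √(s[i,i]):
  s(X_1) = √(2.3) = 1.5166
  s(X_2) = √(2.8) = 1.6733

Step 3 — r_{ij} = s_{ij} / (s_i · s_j):
  r[X_1,X_1] = 1 (diagonal).
  r[X_1,X_2] = -0.45 / (1.5166 · 1.6733) = -0.45 / 2.5377 = -0.1773
  r[X_2,X_2] = 1 (diagonal).

R is symmetric with unit diagonal. Assembling:

R = [[1, -0.1773],
 [-0.1773, 1]]


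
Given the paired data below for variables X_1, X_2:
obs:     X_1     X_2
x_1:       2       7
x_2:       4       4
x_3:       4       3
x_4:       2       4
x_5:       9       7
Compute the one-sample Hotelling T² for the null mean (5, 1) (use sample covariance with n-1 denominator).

Step 1 — sample mean vector:
  mean(X_1) = (2 + 4 + 4 + 2 + 9) / 5 = 21/5 = 4.2
  mean(X_2) = (7 + 4 + 3 + 4 + 7) / 5 = 25/5 = 5
  x̄ = (4.2, 5),  deviation x̄ - mu_0 = (4.2, 5) - (5, 1) = (-0.8, 4).

Step 2 — sample covariance matrix, S[i,j] = (1/(n-1)) · Σ_k (x_{k,i} - mean_i) · (x_{k,j} - mean_j), divisor n-1 = 4:
  S[X_1,X_1] = ((-2.2)·(-2.2) + (-0.2)·(-0.2) + (-0.2)·(-0.2) + (-2.2)·(-2.2) + (4.8)·(4.8)) / 4 = 32.8/4 = 8.2
  S[X_1,X_2] = ((-2.2)·(2) + (-0.2)·(-1) + (-0.2)·(-2) + (-2.2)·(-1) + (4.8)·(2)) / 4 = 8/4 = 2
  S[X_2,X_2] = ((2)·(2) + (-1)·(-1) + (-2)·(-2) + (-1)·(-1) + (2)·(2)) / 4 = 14/4 = 3.5
  S = [[8.2, 2],
 [2, 3.5]].

Step 3 — invert S. det(S) = 8.2·3.5 - (2)² = 24.7.
  S^{-1} = (1/det) · [[d, -b], [-b, a]] = [[0.1417, -0.081],
 [-0.081, 0.332]].

Step 4 — quadratic form (x̄ - mu_0)^T · S^{-1} · (x̄ - mu_0):
  S^{-1} · (x̄ - mu_0) = (-0.4372, 1.3927),
  (x̄ - mu_0)^T · [...] = (-0.8)·(-0.4372) + (4)·(1.3927) = 5.9206.

Step 5 — scale by n: T² = 5 · 5.9206 = 29.6032.

T² ≈ 29.6032


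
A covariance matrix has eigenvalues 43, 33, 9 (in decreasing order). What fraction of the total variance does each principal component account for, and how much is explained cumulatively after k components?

Step 1 — total variance = trace(Sigma) = Σ λ_i = 43 + 33 + 9 = 85.

Step 2 — fraction explained by component i = λ_i / Σ λ:
  PC1: 43/85 = 0.5059
  PC2: 33/85 = 0.3882
  PC3: 9/85 = 0.1059

Step 3 — cumulative fraction after k components = (λ_1 + ... + λ_k) / Σ λ:
  k = 1: 43/85 = 0.5059
  k = 2: (43 + 33)/85 = 76/85 = 0.8941
  k = 3: (43 + 33 + 9)/85 = 85/85 = 1

Summary (fraction, with percent):

explained: PC1 0.5059 (50.59%), PC2 0.3882 (38.82%), PC3 0.1059 (10.59%);  cumulative: 0.5059, 0.8941, 1


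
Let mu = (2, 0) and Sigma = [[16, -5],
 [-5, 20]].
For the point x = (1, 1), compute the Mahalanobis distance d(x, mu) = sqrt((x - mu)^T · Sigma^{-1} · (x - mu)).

Step 1 — centre the observation: (x - mu) = (-1, 1).

Step 2 — invert Sigma. det(Sigma) = 16·20 - (-5)² = 295.
  Sigma^{-1} = (1/det) · [[d, -b], [-b, a]] = [[0.0678, 0.0169],
 [0.0169, 0.0542]].

Step 3 — form the quadratic (x - mu)^T · Sigma^{-1} · (x - mu):
  Sigma^{-1} · (x - mu) = (-0.0508, 0.0373).
  (x - mu)^T · [Sigma^{-1} · (x - mu)] = (-1)·(-0.0508) + (1)·(0.0373) = 0.0881.

Step 4 — take square root: d = √(0.0881) ≈ 0.2969.

d(x, mu) = √(0.0881) ≈ 0.2969


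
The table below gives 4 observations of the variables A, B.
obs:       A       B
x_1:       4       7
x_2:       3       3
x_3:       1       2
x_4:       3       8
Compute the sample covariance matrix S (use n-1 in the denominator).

Step 1 — column means:
  mean(A) = (4 + 3 + 1 + 3) / 4 = 11/4 = 2.75
  mean(B) = (7 + 3 + 2 + 8) / 4 = 20/4 = 5

Step 2 — sample covariance S[i,j] = (1/(n-1)) · Σ_k (x_{k,i} - mean_i) · (x_{k,j} - mean_j), with n-1 = 3.
  S[A,A] = ((1.25)·(1.25) + (0.25)·(0.25) + (-1.75)·(-1.75) + (0.25)·(0.25)) / 3 = 4.75/3 = 1.5833
  S[A,B] = ((1.25)·(2) + (0.25)·(-2) + (-1.75)·(-3) + (0.25)·(3)) / 3 = 8/3 = 2.6667
  S[B,B] = ((2)·(2) + (-2)·(-2) + (-3)·(-3) + (3)·(3)) / 3 = 26/3 = 8.6667

S is symmetric (S[j,i] = S[i,j]). Assembling:

S = [[1.5833, 2.6667],
 [2.6667, 8.6667]]


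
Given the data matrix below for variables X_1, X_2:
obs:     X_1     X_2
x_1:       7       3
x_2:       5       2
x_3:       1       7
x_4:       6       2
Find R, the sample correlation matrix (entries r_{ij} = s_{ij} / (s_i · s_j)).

Step 1 — column means:
  mean(X_1) = (7 + 5 + 1 + 6) / 4 = 19/4 = 4.75
  mean(X_2) = (3 + 2 + 7 + 2) / 4 = 14/4 = 3.5

Step 2 — sample variances and covariances s[i,j] = (1/(n-1)) · Σ_k (x_{k,i} - mean_i) · (x_{k,j} - mean_j), with n-1 = 3:
  s[X_1,X_1] = ((2.25)·(2.25) + (0.25)·(0.25) + (-3.75)·(-3.75) + (1.25)·(1.25)) / 3 = 20.75/3 = 6.9167
  s[X_1,X_2] = ((2.25)·(-0.5) + (0.25)·(-1.5) + (-3.75)·(3.5) + (1.25)·(-1.5)) / 3 = -16.5/3 = -5.5
  s[X_2,X_2] = ((-0.5)·(-0.5) + (-1.5)·(-1.5) + (3.5)·(3.5) + (-1.5)·(-1.5)) / 3 = 17/3 = 5.6667
  Sample standard deviations s_i = √(s[i,i]):
  s(X_1) = √(6.9167) = 2.63
  s(X_2) = √(5.6667) = 2.3805

Step 3 — r_{ij} = s_{ij} / (s_i · s_j):
  r[X_1,X_1] = 1 (diagonal).
  r[X_1,X_2] = -5.5 / (2.63 · 2.3805) = -5.5 / 6.2605 = -0.8785
  r[X_2,X_2] = 1 (diagonal).

R is symmetric with unit diagonal. Assembling:

R = [[1, -0.8785],
 [-0.8785, 1]]


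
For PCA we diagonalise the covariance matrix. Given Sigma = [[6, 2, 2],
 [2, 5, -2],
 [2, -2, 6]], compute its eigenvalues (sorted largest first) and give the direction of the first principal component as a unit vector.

Step 1 — characteristic polynomial p(λ) = det(λI - Sigma) = λ³ - tr·λ² + c_1·λ - det, where tr = trace, c_1 = sum of the principal 2×2 minors, det = det(Sigma):
  tr = 6 + 5 + 6 = 17,
  c_1 = (6·5 - (2)²) + (6·6 - (2)²) + (5·6 - (-2)²) = 26 + 32 + 26 = 84,
  det = 6·(5·6 - (-2)²) - (2)·((2)·6 - (-2)·(2)) + (2)·((2)·(-2) - 5·(2)) = 6·(26) - (2)·(16) + (2)·(-14) = 96.
  So p(λ) = λ³ - 17λ² + 84λ - 96.
Step 2 — look for an integer root (rational root theorem: any rational root is an integer divisor of 96). Testing λ = 8:
  p(8) = 512 - 1088 + 672 - 96 = 0  ✓
  Dividing out (λ - 8): p(λ) = (λ - 8)(λ² - 9λ + 12).
Step 3 — remaining eigenvalues from the quadratic λ² - 9λ + 12 = 0:
  Δ = 9² - 4·12 = 81 - 48 = 33,  λ = (9 ± √33)/2 = (9 ± 5.7446)/2 ≈ 7.3723 or 1.6277.
  Sorted: λ_1 = 8,  λ_2 = 7.3723,  λ_3 = 1.6277  (check: sum = 17 = tr ✓).

Step 4 — unit eigenvector for λ_1 = 8: v spans the null space of (Sigma - λ_1 I), whose rows are
  r_1 = (-2, 2, 2),  r_2 = (2, -3, -2),  r_3 = (2, -2, -2).
  v is orthogonal to every row, so take v ∝ r_1 × r_2 = ((2)·(-2) - (2)·(-3), (2)·(2) - (-2)·(-2), (-2)·(-3) - (2)·(2)) = (2, 0, 2).
  Rescale (divide by 2): u = (1, 0, 1).
  ||u|| = √((1)² + (0)² + (1)²) = √(2) ≈ 1.4142,  v_1 = u/||u|| ≈ (0.7071, 0, 0.7071) (||v_1|| = 1).

λ_1 = 8,  λ_2 = 7.3723,  λ_3 = 1.6277;  v_1 ≈ (0.7071, 0, 0.7071)


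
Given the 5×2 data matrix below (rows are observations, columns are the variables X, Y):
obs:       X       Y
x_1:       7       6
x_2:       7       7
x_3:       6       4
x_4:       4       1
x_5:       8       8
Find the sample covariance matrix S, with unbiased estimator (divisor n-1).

Step 1 — column means:
  mean(X) = (7 + 7 + 6 + 4 + 8) / 5 = 32/5 = 6.4
  mean(Y) = (6 + 7 + 4 + 1 + 8) / 5 = 26/5 = 5.2

Step 2 — sample covariance S[i,j] = (1/(n-1)) · Σ_k (x_{k,i} - mean_i) · (x_{k,j} - mean_j), with n-1 = 4.
  S[X,X] = ((0.6)·(0.6) + (0.6)·(0.6) + (-0.4)·(-0.4) + (-2.4)·(-2.4) + (1.6)·(1.6)) / 4 = 9.2/4 = 2.3
  S[X,Y] = ((0.6)·(0.8) + (0.6)·(1.8) + (-0.4)·(-1.2) + (-2.4)·(-4.2) + (1.6)·(2.8)) / 4 = 16.6/4 = 4.15
  S[Y,Y] = ((0.8)·(0.8) + (1.8)·(1.8) + (-1.2)·(-1.2) + (-4.2)·(-4.2) + (2.8)·(2.8)) / 4 = 30.8/4 = 7.7

S is symmetric (S[j,i] = S[i,j]). Assembling:

S = [[2.3, 4.15],
 [4.15, 7.7]]


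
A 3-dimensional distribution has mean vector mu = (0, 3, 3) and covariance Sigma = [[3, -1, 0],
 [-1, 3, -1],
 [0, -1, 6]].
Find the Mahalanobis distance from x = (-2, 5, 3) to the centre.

Step 1 — centre the observation: (x - mu) = (-2, 2, 0).

Step 2 — invert Sigma (cofactor / det for 3×3, or solve directly):
  Sigma^{-1} = [[0.3778, 0.1333, 0.0222],
 [0.1333, 0.4, 0.0667],
 [0.0222, 0.0667, 0.1778]].

Step 3 — form the quadratic (x - mu)^T · Sigma^{-1} · (x - mu):
  Sigma^{-1} · (x - mu) = (-0.4889, 0.5333, 0.0889).
  (x - mu)^T · [Sigma^{-1} · (x - mu)] = (-2)·(-0.4889) + (2)·(0.5333) + (0)·(0.0889) = 2.0444.

Step 4 — take square root: d = √(2.0444) ≈ 1.4298.

d(x, mu) = √(2.0444) ≈ 1.4298


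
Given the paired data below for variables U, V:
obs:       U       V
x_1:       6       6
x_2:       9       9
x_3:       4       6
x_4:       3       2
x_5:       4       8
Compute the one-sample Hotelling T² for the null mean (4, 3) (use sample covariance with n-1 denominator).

Step 1 — sample mean vector:
  mean(U) = (6 + 9 + 4 + 3 + 4) / 5 = 26/5 = 5.2
  mean(V) = (6 + 9 + 6 + 2 + 8) / 5 = 31/5 = 6.2
  x̄ = (5.2, 6.2),  deviation x̄ - mu_0 = (5.2, 6.2) - (4, 3) = (1.2, 3.2).

Step 2 — sample covariance matrix, S[i,j] = (1/(n-1)) · Σ_k (x_{k,i} - mean_i) · (x_{k,j} - mean_j), divisor n-1 = 4:
  S[U,U] = ((0.8)·(0.8) + (3.8)·(3.8) + (-1.2)·(-1.2) + (-2.2)·(-2.2) + (-1.2)·(-1.2)) / 4 = 22.8/4 = 5.7
  S[U,V] = ((0.8)·(-0.2) + (3.8)·(2.8) + (-1.2)·(-0.2) + (-2.2)·(-4.2) + (-1.2)·(1.8)) / 4 = 17.8/4 = 4.45
  S[V,V] = ((-0.2)·(-0.2) + (2.8)·(2.8) + (-0.2)·(-0.2) + (-4.2)·(-4.2) + (1.8)·(1.8)) / 4 = 28.8/4 = 7.2
  S = [[5.7, 4.45],
 [4.45, 7.2]].

Step 3 — invert S. det(S) = 5.7·7.2 - (4.45)² = 21.2375.
  S^{-1} = (1/det) · [[d, -b], [-b, a]] = [[0.339, -0.2095],
 [-0.2095, 0.2684]].

Step 4 — quadratic form (x̄ - mu_0)^T · S^{-1} · (x̄ - mu_0):
  S^{-1} · (x̄ - mu_0) = (-0.2637, 0.6074),
  (x̄ - mu_0)^T · [...] = (1.2)·(-0.2637) + (3.2)·(0.6074) = 1.6273.

Step 5 — scale by n: T² = 5 · 1.6273 = 8.1366.

T² ≈ 8.1366


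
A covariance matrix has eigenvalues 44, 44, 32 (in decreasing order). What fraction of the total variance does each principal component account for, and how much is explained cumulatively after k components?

Step 1 — total variance = trace(Sigma) = Σ λ_i = 44 + 44 + 32 = 120.

Step 2 — fraction explained by component i = λ_i / Σ λ:
  PC1: 44/120 = 0.3667
  PC2: 44/120 = 0.3667
  PC3: 32/120 = 0.2667

Step 3 — cumulative fraction after k components = (λ_1 + ... + λ_k) / Σ λ:
  k = 1: 44/120 = 0.3667
  k = 2: (44 + 44)/120 = 88/120 = 0.7333
  k = 3: (44 + 44 + 32)/120 = 120/120 = 1

Summary (fraction, with percent):

explained: PC1 0.3667 (36.67%), PC2 0.3667 (36.67%), PC3 0.2667 (26.67%);  cumulative: 0.3667, 0.7333, 1


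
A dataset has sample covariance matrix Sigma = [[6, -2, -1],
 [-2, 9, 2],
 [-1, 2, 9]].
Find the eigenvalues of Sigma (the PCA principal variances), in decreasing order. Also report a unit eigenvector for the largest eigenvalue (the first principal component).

Step 1 — characteristic polynomial p(λ) = det(λI - Sigma) = λ³ - tr·λ² + c_1·λ - det, where tr = trace, c_1 = sum of the principal 2×2 minors, det = det(Sigma):
  tr = 6 + 9 + 9 = 24,
  c_1 = (6·9 - (-2)²) + (6·9 - (-1)²) + (9·9 - (2)²) = 50 + 53 + 77 = 180,
  det = 6·(9·9 - (2)²) - (-2)·((-2)·9 - (2)·(-1)) + (-1)·((-2)·(2) - 9·(-1)) = 6·(77) - (-2)·(-16) + (-1)·(5) = 425.
  So p(λ) = λ³ - 24λ² + 180λ - 425.
Step 2 — look for an integer root (rational root theorem: any rational root is an integer divisor of 425). Testing λ = 5:
  p(5) = 125 - 600 + 900 - 425 = 0  ✓
  Dividing out (λ - 5): p(λ) = (λ - 5)(λ² - 19λ + 85).
Step 3 — remaining eigenvalues from the quadratic λ² - 19λ + 85 = 0:
  Δ = 19² - 4·85 = 361 - 340 = 21,  λ = (19 ± √21)/2 = (19 ± 4.5826)/2 ≈ 11.7913 or 7.2087.
  Sorted: λ_1 = 11.7913,  λ_2 = 7.2087,  λ_3 = 5  (check: sum = 24 = tr ✓).

Step 4 — unit eigenvector for λ_1 ≈ 11.7913: v spans the null space of (Sigma - λ_1 I), whose rows are
  r_1 = (-5.7913, -2, -1),  r_2 = (-2, -2.7913, 2),  r_3 = (-1, 2, -2.7913).
  v is orthogonal to every row, so take v ∝ r_1 × r_2 = ((-2)·(2) - (-1)·(-2.7913), (-1)·(-2) - (-5.7913)·(2), (-5.7913)·(-2.7913) - (-2)·(-2)) ≈ (-6.7913, 13.5826, 12.1652).
  Rescale (multiply by -1 so the first nonzero entry is positive): u = (6.7913, -13.5826, -12.1652).
  ||u|| = √((6.7913)² + (-13.5826)² + (-12.1652)²) = √(378.5989) ≈ 19.4576,  v_1 = u/||u|| ≈ (0.349, -0.6981, -0.6252) (||v_1|| = 1).

λ_1 = 11.7913,  λ_2 = 7.2087,  λ_3 = 5;  v_1 ≈ (0.349, -0.6981, -0.6252)


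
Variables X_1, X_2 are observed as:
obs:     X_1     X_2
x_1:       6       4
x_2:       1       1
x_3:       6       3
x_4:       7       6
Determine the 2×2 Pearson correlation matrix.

Step 1 — column means:
  mean(X_1) = (6 + 1 + 6 + 7) / 4 = 20/4 = 5
  mean(X_2) = (4 + 1 + 3 + 6) / 4 = 14/4 = 3.5

Step 2 — sample variances and covariances s[i,j] = (1/(n-1)) · Σ_k (x_{k,i} - mean_i) · (x_{k,j} - mean_j), with n-1 = 3:
  s[X_1,X_1] = ((1)·(1) + (-4)·(-4) + (1)·(1) + (2)·(2)) / 3 = 22/3 = 7.3333
  s[X_1,X_2] = ((1)·(0.5) + (-4)·(-2.5) + (1)·(-0.5) + (2)·(2.5)) / 3 = 15/3 = 5
  s[X_2,X_2] = ((0.5)·(0.5) + (-2.5)·(-2.5) + (-0.5)·(-0.5) + (2.5)·(2.5)) / 3 = 13/3 = 4.3333
  Sample standard deviations s_i = √(s[i,i]):
  s(X_1) = √(7.3333) = 2.708
  s(X_2) = √(4.3333) = 2.0817

Step 3 — r_{ij} = s_{ij} / (s_i · s_j):
  r[X_1,X_1] = 1 (diagonal).
  r[X_1,X_2] = 5 / (2.708 · 2.0817) = 5 / 5.6372 = 0.887
  r[X_2,X_2] = 1 (diagonal).

R is symmetric with unit diagonal. Assembling:

R = [[1, 0.887],
 [0.887, 1]]


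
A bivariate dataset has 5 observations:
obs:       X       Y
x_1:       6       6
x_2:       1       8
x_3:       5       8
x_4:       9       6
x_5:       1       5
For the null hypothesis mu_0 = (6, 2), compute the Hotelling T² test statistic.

Step 1 — sample mean vector:
  mean(X) = (6 + 1 + 5 + 9 + 1) / 5 = 22/5 = 4.4
  mean(Y) = (6 + 8 + 8 + 6 + 5) / 5 = 33/5 = 6.6
  x̄ = (4.4, 6.6),  deviation x̄ - mu_0 = (4.4, 6.6) - (6, 2) = (-1.6, 4.6).

Step 2 — sample covariance matrix, S[i,j] = (1/(n-1)) · Σ_k (x_{k,i} - mean_i) · (x_{k,j} - mean_j), divisor n-1 = 4:
  S[X,X] = ((1.6)·(1.6) + (-3.4)·(-3.4) + (0.6)·(0.6) + (4.6)·(4.6) + (-3.4)·(-3.4)) / 4 = 47.2/4 = 11.8
  S[X,Y] = ((1.6)·(-0.6) + (-3.4)·(1.4) + (0.6)·(1.4) + (4.6)·(-0.6) + (-3.4)·(-1.6)) / 4 = -2.2/4 = -0.55
  S[Y,Y] = ((-0.6)·(-0.6) + (1.4)·(1.4) + (1.4)·(1.4) + (-0.6)·(-0.6) + (-1.6)·(-1.6)) / 4 = 7.2/4 = 1.8
  S = [[11.8, -0.55],
 [-0.55, 1.8]].

Step 3 — invert S. det(S) = 11.8·1.8 - (-0.55)² = 20.9375.
  S^{-1} = (1/det) · [[d, -b], [-b, a]] = [[0.086, 0.0263],
 [0.0263, 0.5636]].

Step 4 — quadratic form (x̄ - mu_0)^T · S^{-1} · (x̄ - mu_0):
  S^{-1} · (x̄ - mu_0) = (-0.0167, 2.5504),
  (x̄ - mu_0)^T · [...] = (-1.6)·(-0.0167) + (4.6)·(2.5504) = 11.7588.

Step 5 — scale by n: T² = 5 · 11.7588 = 58.794.

T² ≈ 58.794


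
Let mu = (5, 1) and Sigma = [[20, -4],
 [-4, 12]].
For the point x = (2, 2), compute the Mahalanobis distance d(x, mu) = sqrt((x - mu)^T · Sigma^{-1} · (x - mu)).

Step 1 — centre the observation: (x - mu) = (-3, 1).

Step 2 — invert Sigma. det(Sigma) = 20·12 - (-4)² = 224.
  Sigma^{-1} = (1/det) · [[d, -b], [-b, a]] = [[0.0536, 0.0179],
 [0.0179, 0.0893]].

Step 3 — form the quadratic (x - mu)^T · Sigma^{-1} · (x - mu):
  Sigma^{-1} · (x - mu) = (-0.1429, 0.0357).
  (x - mu)^T · [Sigma^{-1} · (x - mu)] = (-3)·(-0.1429) + (1)·(0.0357) = 0.4643.

Step 4 — take square root: d = √(0.4643) ≈ 0.6814.

d(x, mu) = √(0.4643) ≈ 0.6814


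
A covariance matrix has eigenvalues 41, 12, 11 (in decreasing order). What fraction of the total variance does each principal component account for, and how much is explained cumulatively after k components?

Step 1 — total variance = trace(Sigma) = Σ λ_i = 41 + 12 + 11 = 64.

Step 2 — fraction explained by component i = λ_i / Σ λ:
  PC1: 41/64 = 0.6406
  PC2: 12/64 = 0.1875
  PC3: 11/64 = 0.1719

Step 3 — cumulative fraction after k components = (λ_1 + ... + λ_k) / Σ λ:
  k = 1: 41/64 = 0.6406
  k = 2: (41 + 12)/64 = 53/64 = 0.8281
  k = 3: (41 + 12 + 11)/64 = 64/64 = 1

Summary (fraction, with percent):

explained: PC1 0.6406 (64.06%), PC2 0.1875 (18.75%), PC3 0.1719 (17.19%);  cumulative: 0.6406, 0.8281, 1


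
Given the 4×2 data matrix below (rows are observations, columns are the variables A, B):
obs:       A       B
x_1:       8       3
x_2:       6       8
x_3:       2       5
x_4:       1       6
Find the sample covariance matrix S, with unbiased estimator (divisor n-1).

Step 1 — column means:
  mean(A) = (8 + 6 + 2 + 1) / 4 = 17/4 = 4.25
  mean(B) = (3 + 8 + 5 + 6) / 4 = 22/4 = 5.5

Step 2 — sample covariance S[i,j] = (1/(n-1)) · Σ_k (x_{k,i} - mean_i) · (x_{k,j} - mean_j), with n-1 = 3.
  S[A,A] = ((3.75)·(3.75) + (1.75)·(1.75) + (-2.25)·(-2.25) + (-3.25)·(-3.25)) / 3 = 32.75/3 = 10.9167
  S[A,B] = ((3.75)·(-2.5) + (1.75)·(2.5) + (-2.25)·(-0.5) + (-3.25)·(0.5)) / 3 = -5.5/3 = -1.8333
  S[B,B] = ((-2.5)·(-2.5) + (2.5)·(2.5) + (-0.5)·(-0.5) + (0.5)·(0.5)) / 3 = 13/3 = 4.3333

S is symmetric (S[j,i] = S[i,j]). Assembling:

S = [[10.9167, -1.8333],
 [-1.8333, 4.3333]]


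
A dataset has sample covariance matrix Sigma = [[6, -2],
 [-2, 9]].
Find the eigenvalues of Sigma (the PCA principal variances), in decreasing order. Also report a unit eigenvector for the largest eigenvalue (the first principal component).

Step 1 — characteristic polynomial of 2×2 Sigma:
  det(Sigma - λI) = λ² - trace · λ + det = 0.
  trace = 6 + 9 = 15, det = 6·9 - (-2)² = 50.
Step 2 — discriminant:
  Δ = trace² - 4·det = 225 - 200 = 25.
Step 3 — eigenvalues:
  λ = (trace ± √Δ)/2 = (15 ± 5)/2,
  λ_1 = 10,  λ_2 = 5.

Step 4 — unit eigenvector for λ_1: solve (Sigma - λ_1 I)v = 0. First row:
  (6 - 10)·v_x + (-2)·v_y = 0, i.e. (-4)·v_x + (-2)·v_y = 0,
  so v ∝ (b, λ_1 - a) = (-2, 4); multiply by -1 so the first entry is positive: u = (2, -4).
  ||u|| = √((2)² + (-4)²) = √(20) ≈ 4.4721,
  v_1 = u/||u|| ≈ (0.4472, -0.8944) (||v_1|| = 1).

λ_1 = 10,  λ_2 = 5;  v_1 ≈ (0.4472, -0.8944)


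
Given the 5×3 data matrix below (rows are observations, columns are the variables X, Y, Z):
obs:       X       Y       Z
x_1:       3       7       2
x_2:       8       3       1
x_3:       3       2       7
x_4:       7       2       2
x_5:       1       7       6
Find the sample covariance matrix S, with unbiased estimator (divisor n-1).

Step 1 — column means:
  mean(X) = (3 + 8 + 3 + 7 + 1) / 5 = 22/5 = 4.4
  mean(Y) = (7 + 3 + 2 + 2 + 7) / 5 = 21/5 = 4.2
  mean(Z) = (2 + 1 + 7 + 2 + 6) / 5 = 18/5 = 3.6

Step 2 — sample covariance S[i,j] = (1/(n-1)) · Σ_k (x_{k,i} - mean_i) · (x_{k,j} - mean_j), with n-1 = 4.
  S[X,X] = ((-1.4)·(-1.4) + (3.6)·(3.6) + (-1.4)·(-1.4) + (2.6)·(2.6) + (-3.4)·(-3.4)) / 4 = 35.2/4 = 8.8
  S[X,Y] = ((-1.4)·(2.8) + (3.6)·(-1.2) + (-1.4)·(-2.2) + (2.6)·(-2.2) + (-3.4)·(2.8)) / 4 = -20.4/4 = -5.1
  S[X,Z] = ((-1.4)·(-1.6) + (3.6)·(-2.6) + (-1.4)·(3.4) + (2.6)·(-1.6) + (-3.4)·(2.4)) / 4 = -24.2/4 = -6.05
  S[Y,Y] = ((2.8)·(2.8) + (-1.2)·(-1.2) + (-2.2)·(-2.2) + (-2.2)·(-2.2) + (2.8)·(2.8)) / 4 = 26.8/4 = 6.7
  S[Y,Z] = ((2.8)·(-1.6) + (-1.2)·(-2.6) + (-2.2)·(3.4) + (-2.2)·(-1.6) + (2.8)·(2.4)) / 4 = 1.4/4 = 0.35
  S[Z,Z] = ((-1.6)·(-1.6) + (-2.6)·(-2.6) + (3.4)·(3.4) + (-1.6)·(-1.6) + (2.4)·(2.4)) / 4 = 29.2/4 = 7.3

S is symmetric (S[j,i] = S[i,j]). Assembling:

S = [[8.8, -5.1, -6.05],
 [-5.1, 6.7, 0.35],
 [-6.05, 0.35, 7.3]]


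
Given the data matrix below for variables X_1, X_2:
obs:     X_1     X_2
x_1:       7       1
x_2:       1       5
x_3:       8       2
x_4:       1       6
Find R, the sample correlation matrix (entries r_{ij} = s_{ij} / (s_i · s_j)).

Step 1 — column means:
  mean(X_1) = (7 + 1 + 8 + 1) / 4 = 17/4 = 4.25
  mean(X_2) = (1 + 5 + 2 + 6) / 4 = 14/4 = 3.5

Step 2 — sample variances and covariances s[i,j] = (1/(n-1)) · Σ_k (x_{k,i} - mean_i) · (x_{k,j} - mean_j), with n-1 = 3:
  s[X_1,X_1] = ((2.75)·(2.75) + (-3.25)·(-3.25) + (3.75)·(3.75) + (-3.25)·(-3.25)) / 3 = 42.75/3 = 14.25
  s[X_1,X_2] = ((2.75)·(-2.5) + (-3.25)·(1.5) + (3.75)·(-1.5) + (-3.25)·(2.5)) / 3 = -25.5/3 = -8.5
  s[X_2,X_2] = ((-2.5)·(-2.5) + (1.5)·(1.5) + (-1.5)·(-1.5) + (2.5)·(2.5)) / 3 = 17/3 = 5.6667
  Sample standard deviations s_i = √(s[i,i]):
  s(X_1) = √(14.25) = 3.7749
  s(X_2) = √(5.6667) = 2.3805

Step 3 — r_{ij} = s_{ij} / (s_i · s_j):
  r[X_1,X_1] = 1 (diagonal).
  r[X_1,X_2] = -8.5 / (3.7749 · 2.3805) = -8.5 / 8.9861 = -0.9459
  r[X_2,X_2] = 1 (diagonal).

R is symmetric with unit diagonal. Assembling:

R = [[1, -0.9459],
 [-0.9459, 1]]


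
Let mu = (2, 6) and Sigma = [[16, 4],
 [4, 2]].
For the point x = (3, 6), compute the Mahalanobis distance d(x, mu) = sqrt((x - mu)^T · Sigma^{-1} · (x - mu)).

Step 1 — centre the observation: (x - mu) = (1, 0).

Step 2 — invert Sigma. det(Sigma) = 16·2 - (4)² = 16.
  Sigma^{-1} = (1/det) · [[d, -b], [-b, a]] = [[0.125, -0.25],
 [-0.25, 1]].

Step 3 — form the quadratic (x - mu)^T · Sigma^{-1} · (x - mu):
  Sigma^{-1} · (x - mu) = (0.125, -0.25).
  (x - mu)^T · [Sigma^{-1} · (x - mu)] = (1)·(0.125) + (0)·(-0.25) = 0.125.

Step 4 — take square root: d = √(0.125) ≈ 0.3536.

d(x, mu) = √(0.125) ≈ 0.3536


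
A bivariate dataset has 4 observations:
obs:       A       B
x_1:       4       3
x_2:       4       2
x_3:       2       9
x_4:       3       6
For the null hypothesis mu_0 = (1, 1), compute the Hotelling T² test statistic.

Step 1 — sample mean vector:
  mean(A) = (4 + 4 + 2 + 3) / 4 = 13/4 = 3.25
  mean(B) = (3 + 2 + 9 + 6) / 4 = 20/4 = 5
  x̄ = (3.25, 5),  deviation x̄ - mu_0 = (3.25, 5) - (1, 1) = (2.25, 4).

Step 2 — sample covariance matrix, S[i,j] = (1/(n-1)) · Σ_k (x_{k,i} - mean_i) · (x_{k,j} - mean_j), divisor n-1 = 3:
  S[A,A] = ((0.75)·(0.75) + (0.75)·(0.75) + (-1.25)·(-1.25) + (-0.25)·(-0.25)) / 3 = 2.75/3 = 0.9167
  S[A,B] = ((0.75)·(-2) + (0.75)·(-3) + (-1.25)·(4) + (-0.25)·(1)) / 3 = -9/3 = -3
  S[B,B] = ((-2)·(-2) + (-3)·(-3) + (4)·(4) + (1)·(1)) / 3 = 30/3 = 10
  S = [[0.9167, -3],
 [-3, 10]].

Step 3 — invert S. det(S) = 0.9167·10 - (-3)² = 0.1667.
  S^{-1} = (1/det) · [[d, -b], [-b, a]] = [[60, 18],
 [18, 5.5]].

Step 4 — quadratic form (x̄ - mu_0)^T · S^{-1} · (x̄ - mu_0):
  S^{-1} · (x̄ - mu_0) = (207, 62.5),
  (x̄ - mu_0)^T · [...] = (2.25)·(207) + (4)·(62.5) = 715.75.

Step 5 — scale by n: T² = 4 · 715.75 = 2863.

T² ≈ 2863


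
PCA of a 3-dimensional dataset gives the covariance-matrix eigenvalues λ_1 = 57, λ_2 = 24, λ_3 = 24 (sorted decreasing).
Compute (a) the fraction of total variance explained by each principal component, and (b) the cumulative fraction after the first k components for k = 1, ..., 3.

Step 1 — total variance = trace(Sigma) = Σ λ_i = 57 + 24 + 24 = 105.

Step 2 — fraction explained by component i = λ_i / Σ λ:
  PC1: 57/105 = 0.5429
  PC2: 24/105 = 0.2286
  PC3: 24/105 = 0.2286

Step 3 — cumulative fraction after k components = (λ_1 + ... + λ_k) / Σ λ:
  k = 1: 57/105 = 0.5429
  k = 2: (57 + 24)/105 = 81/105 = 0.7714
  k = 3: (57 + 24 + 24)/105 = 105/105 = 1

Summary (fraction, with percent):

explained: PC1 0.5429 (54.29%), PC2 0.2286 (22.86%), PC3 0.2286 (22.86%);  cumulative: 0.5429, 0.7714, 1


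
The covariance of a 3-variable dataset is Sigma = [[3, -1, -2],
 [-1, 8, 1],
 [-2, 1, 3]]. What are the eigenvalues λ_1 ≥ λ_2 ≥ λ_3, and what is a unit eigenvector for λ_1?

Step 1 — characteristic polynomial p(λ) = det(λI - Sigma) = λ³ - tr·λ² + c_1·λ - det, where tr = trace, c_1 = sum of the principal 2×2 minors, det = det(Sigma):
  tr = 3 + 8 + 3 = 14,
  c_1 = (3·8 - (-1)²) + (3·3 - (-2)²) + (8·3 - (1)²) = 23 + 5 + 23 = 51,
  det = 3·(8·3 - (1)²) - (-1)·((-1)·3 - (1)·(-2)) + (-2)·((-1)·(1) - 8·(-2)) = 3·(23) - (-1)·(-1) + (-2)·(15) = 38.
  So p(λ) = λ³ - 14λ² + 51λ - 38.
Step 2 — look for an integer root (rational root theorem: any rational root is an integer divisor of 38). Testing λ = 1:
  p(1) = 1 - 14 + 51 - 38 = 0  ✓
  Dividing out (λ - 1): p(λ) = (λ - 1)(λ² - 13λ + 38).
Step 3 — remaining eigenvalues from the quadratic λ² - 13λ + 38 = 0:
  Δ = 13² - 4·38 = 169 - 152 = 17,  λ = (13 ± √17)/2 = (13 ± 4.1231)/2 ≈ 8.5616 or 4.4384.
  Sorted: λ_1 = 8.5616,  λ_2 = 4.4384,  λ_3 = 1  (check: sum = 14 = tr ✓).

Step 4 — unit eigenvector for λ_1 ≈ 8.5616: v spans the null space of (Sigma - λ_1 I), whose rows are
  r_1 = (-5.5616, -1, -2),  r_2 = (-1, -0.5616, 1),  r_3 = (-2, 1, -5.5616).
  v is orthogonal to every row, so take v ∝ r_1 × r_2 = ((-1)·(1) - (-2)·(-0.5616), (-2)·(-1) - (-5.5616)·(1), (-5.5616)·(-0.5616) - (-1)·(-1)) ≈ (-2.1231, 7.5616, 2.1231).
  Rescale (multiply by -1 so the first nonzero entry is positive): u = (2.1231, -7.5616, -2.1231).
  ||u|| = √((2.1231)² + (-7.5616)² + (-2.1231)²) = √(66.1922) ≈ 8.1359,  v_1 = u/||u|| ≈ (0.261, -0.9294, -0.261) (||v_1|| = 1).

λ_1 = 8.5616,  λ_2 = 4.4384,  λ_3 = 1;  v_1 ≈ (0.261, -0.9294, -0.261)


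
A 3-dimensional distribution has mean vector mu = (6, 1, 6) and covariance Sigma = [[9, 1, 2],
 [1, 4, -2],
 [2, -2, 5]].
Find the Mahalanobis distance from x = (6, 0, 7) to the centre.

Step 1 — centre the observation: (x - mu) = (0, -1, 1).

Step 2 — invert Sigma (cofactor / det for 3×3, or solve directly):
  Sigma^{-1} = [[0.1391, -0.0783, -0.087],
 [-0.0783, 0.3565, 0.1739],
 [-0.087, 0.1739, 0.3043]].

Step 3 — form the quadratic (x - mu)^T · Sigma^{-1} · (x - mu):
  Sigma^{-1} · (x - mu) = (-0.0087, -0.1826, 0.1304).
  (x - mu)^T · [Sigma^{-1} · (x - mu)] = (0)·(-0.0087) + (-1)·(-0.1826) + (1)·(0.1304) = 0.313.

Step 4 — take square root: d = √(0.313) ≈ 0.5595.

d(x, mu) = √(0.313) ≈ 0.5595


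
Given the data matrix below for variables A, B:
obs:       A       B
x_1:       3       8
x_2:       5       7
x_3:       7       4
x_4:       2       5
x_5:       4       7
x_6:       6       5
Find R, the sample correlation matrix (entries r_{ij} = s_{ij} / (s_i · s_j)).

Step 1 — column means:
  mean(A) = (3 + 5 + 7 + 2 + 4 + 6) / 6 = 27/6 = 4.5
  mean(B) = (8 + 7 + 4 + 5 + 7 + 5) / 6 = 36/6 = 6

Step 2 — sample variances and covariances s[i,j] = (1/(n-1)) · Σ_k (x_{k,i} - mean_i) · (x_{k,j} - mean_j), with n-1 = 5:
  s[A,A] = ((-1.5)·(-1.5) + (0.5)·(0.5) + (2.5)·(2.5) + (-2.5)·(-2.5) + (-0.5)·(-0.5) + (1.5)·(1.5)) / 5 = 17.5/5 = 3.5
  s[A,B] = ((-1.5)·(2) + (0.5)·(1) + (2.5)·(-2) + (-2.5)·(-1) + (-0.5)·(1) + (1.5)·(-1)) / 5 = -7/5 = -1.4
  s[B,B] = ((2)·(2) + (1)·(1) + (-2)·(-2) + (-1)·(-1) + (1)·(1) + (-1)·(-1)) / 5 = 12/5 = 2.4
  Sample standard deviations s_i = √(s[i,i]):
  s(A) = √(3.5) = 1.8708
  s(B) = √(2.4) = 1.5492

Step 3 — r_{ij} = s_{ij} / (s_i · s_j):
  r[A,A] = 1 (diagonal).
  r[A,B] = -1.4 / (1.8708 · 1.5492) = -1.4 / 2.8983 = -0.483
  r[B,B] = 1 (diagonal).

R is symmetric with unit diagonal. Assembling:

R = [[1, -0.483],
 [-0.483, 1]]


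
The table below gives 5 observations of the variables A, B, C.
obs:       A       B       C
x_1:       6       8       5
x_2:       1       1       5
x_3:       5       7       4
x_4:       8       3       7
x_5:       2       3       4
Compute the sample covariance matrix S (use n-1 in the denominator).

Step 1 — column means:
  mean(A) = (6 + 1 + 5 + 8 + 2) / 5 = 22/5 = 4.4
  mean(B) = (8 + 1 + 7 + 3 + 3) / 5 = 22/5 = 4.4
  mean(C) = (5 + 5 + 4 + 7 + 4) / 5 = 25/5 = 5

Step 2 — sample covariance S[i,j] = (1/(n-1)) · Σ_k (x_{k,i} - mean_i) · (x_{k,j} - mean_j), with n-1 = 4.
  S[A,A] = ((1.6)·(1.6) + (-3.4)·(-3.4) + (0.6)·(0.6) + (3.6)·(3.6) + (-2.4)·(-2.4)) / 4 = 33.2/4 = 8.3
  S[A,B] = ((1.6)·(3.6) + (-3.4)·(-3.4) + (0.6)·(2.6) + (3.6)·(-1.4) + (-2.4)·(-1.4)) / 4 = 17.2/4 = 4.3
  S[A,C] = ((1.6)·(0) + (-3.4)·(0) + (0.6)·(-1) + (3.6)·(2) + (-2.4)·(-1)) / 4 = 9/4 = 2.25
  S[B,B] = ((3.6)·(3.6) + (-3.4)·(-3.4) + (2.6)·(2.6) + (-1.4)·(-1.4) + (-1.4)·(-1.4)) / 4 = 35.2/4 = 8.8
  S[B,C] = ((3.6)·(0) + (-3.4)·(0) + (2.6)·(-1) + (-1.4)·(2) + (-1.4)·(-1)) / 4 = -4/4 = -1
  S[C,C] = ((0)·(0) + (0)·(0) + (-1)·(-1) + (2)·(2) + (-1)·(-1)) / 4 = 6/4 = 1.5

S is symmetric (S[j,i] = S[i,j]). Assembling:

S = [[8.3, 4.3, 2.25],
 [4.3, 8.8, -1],
 [2.25, -1, 1.5]]


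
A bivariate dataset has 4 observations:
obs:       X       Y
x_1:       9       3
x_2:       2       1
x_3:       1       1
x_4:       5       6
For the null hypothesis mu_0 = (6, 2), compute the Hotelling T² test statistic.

Step 1 — sample mean vector:
  mean(X) = (9 + 2 + 1 + 5) / 4 = 17/4 = 4.25
  mean(Y) = (3 + 1 + 1 + 6) / 4 = 11/4 = 2.75
  x̄ = (4.25, 2.75),  deviation x̄ - mu_0 = (4.25, 2.75) - (6, 2) = (-1.75, 0.75).

Step 2 — sample covariance matrix, S[i,j] = (1/(n-1)) · Σ_k (x_{k,i} - mean_i) · (x_{k,j} - mean_j), divisor n-1 = 3:
  S[X,X] = ((4.75)·(4.75) + (-2.25)·(-2.25) + (-3.25)·(-3.25) + (0.75)·(0.75)) / 3 = 38.75/3 = 12.9167
  S[X,Y] = ((4.75)·(0.25) + (-2.25)·(-1.75) + (-3.25)·(-1.75) + (0.75)·(3.25)) / 3 = 13.25/3 = 4.4167
  S[Y,Y] = ((0.25)·(0.25) + (-1.75)·(-1.75) + (-1.75)·(-1.75) + (3.25)·(3.25)) / 3 = 16.75/3 = 5.5833
  S = [[12.9167, 4.4167],
 [4.4167, 5.5833]].

Step 3 — invert S. det(S) = 12.9167·5.5833 - (4.4167)² = 52.6111.
  S^{-1} = (1/det) · [[d, -b], [-b, a]] = [[0.1061, -0.0839],
 [-0.0839, 0.2455]].

Step 4 — quadratic form (x̄ - mu_0)^T · S^{-1} · (x̄ - mu_0):
  S^{-1} · (x̄ - mu_0) = (-0.2487, 0.331),
  (x̄ - mu_0)^T · [...] = (-1.75)·(-0.2487) + (0.75)·(0.331) = 0.6835.

Step 5 — scale by n: T² = 4 · 0.6835 = 2.7339.

T² ≈ 2.7339


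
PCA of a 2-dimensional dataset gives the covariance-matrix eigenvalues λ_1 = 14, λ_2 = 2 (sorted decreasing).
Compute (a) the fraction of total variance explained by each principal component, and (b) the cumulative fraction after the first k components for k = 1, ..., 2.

Step 1 — total variance = trace(Sigma) = Σ λ_i = 14 + 2 = 16.

Step 2 — fraction explained by component i = λ_i / Σ λ:
  PC1: 14/16 = 0.875
  PC2: 2/16 = 0.125

Step 3 — cumulative fraction after k components = (λ_1 + ... + λ_k) / Σ λ:
  k = 1: 14/16 = 0.875
  k = 2: (14 + 2)/16 = 16/16 = 1

Summary (fraction, with percent):

explained: PC1 0.875 (87.5%), PC2 0.125 (12.5%);  cumulative: 0.875, 1


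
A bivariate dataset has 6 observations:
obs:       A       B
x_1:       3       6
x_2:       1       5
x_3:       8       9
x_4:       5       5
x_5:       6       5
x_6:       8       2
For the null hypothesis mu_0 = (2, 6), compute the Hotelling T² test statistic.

Step 1 — sample mean vector:
  mean(A) = (3 + 1 + 8 + 5 + 6 + 8) / 6 = 31/6 = 5.1667
  mean(B) = (6 + 5 + 9 + 5 + 5 + 2) / 6 = 32/6 = 5.3333
  x̄ = (5.1667, 5.3333),  deviation x̄ - mu_0 = (5.1667, 5.3333) - (2, 6) = (3.1667, -0.6667).

Step 2 — sample covariance matrix, S[i,j] = (1/(n-1)) · Σ_k (x_{k,i} - mean_i) · (x_{k,j} - mean_j), divisor n-1 = 5:
  S[A,A] = ((-2.1667)·(-2.1667) + (-4.1667)·(-4.1667) + (2.8333)·(2.8333) + (-0.1667)·(-0.1667) + (0.8333)·(0.8333) + (2.8333)·(2.8333)) / 5 = 38.8333/5 = 7.7667
  S[A,B] = ((-2.1667)·(0.6667) + (-4.1667)·(-0.3333) + (2.8333)·(3.6667) + (-0.1667)·(-0.3333) + (0.8333)·(-0.3333) + (2.8333)·(-3.3333)) / 5 = 0.6667/5 = 0.1333
  S[B,B] = ((0.6667)·(0.6667) + (-0.3333)·(-0.3333) + (3.6667)·(3.6667) + (-0.3333)·(-0.3333) + (-0.3333)·(-0.3333) + (-3.3333)·(-3.3333)) / 5 = 25.3333/5 = 5.0667
  S = [[7.7667, 0.1333],
 [0.1333, 5.0667]].

Step 3 — invert S. det(S) = 7.7667·5.0667 - (0.1333)² = 39.3333.
  S^{-1} = (1/det) · [[d, -b], [-b, a]] = [[0.1288, -0.0034],
 [-0.0034, 0.1975]].

Step 4 — quadratic form (x̄ - mu_0)^T · S^{-1} · (x̄ - mu_0):
  S^{-1} · (x̄ - mu_0) = (0.4102, -0.1424),
  (x̄ - mu_0)^T · [...] = (3.1667)·(0.4102) + (-0.6667)·(-0.1424) = 1.3938.

Step 5 — scale by n: T² = 6 · 1.3938 = 8.3627.

T² ≈ 8.3627


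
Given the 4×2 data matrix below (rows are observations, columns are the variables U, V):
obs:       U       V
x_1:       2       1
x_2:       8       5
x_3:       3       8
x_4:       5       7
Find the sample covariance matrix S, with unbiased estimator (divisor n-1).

Step 1 — column means:
  mean(U) = (2 + 8 + 3 + 5) / 4 = 18/4 = 4.5
  mean(V) = (1 + 5 + 8 + 7) / 4 = 21/4 = 5.25

Step 2 — sample covariance S[i,j] = (1/(n-1)) · Σ_k (x_{k,i} - mean_i) · (x_{k,j} - mean_j), with n-1 = 3.
  S[U,U] = ((-2.5)·(-2.5) + (3.5)·(3.5) + (-1.5)·(-1.5) + (0.5)·(0.5)) / 3 = 21/3 = 7
  S[U,V] = ((-2.5)·(-4.25) + (3.5)·(-0.25) + (-1.5)·(2.75) + (0.5)·(1.75)) / 3 = 6.5/3 = 2.1667
  S[V,V] = ((-4.25)·(-4.25) + (-0.25)·(-0.25) + (2.75)·(2.75) + (1.75)·(1.75)) / 3 = 28.75/3 = 9.5833

S is symmetric (S[j,i] = S[i,j]). Assembling:

S = [[7, 2.1667],
 [2.1667, 9.5833]]


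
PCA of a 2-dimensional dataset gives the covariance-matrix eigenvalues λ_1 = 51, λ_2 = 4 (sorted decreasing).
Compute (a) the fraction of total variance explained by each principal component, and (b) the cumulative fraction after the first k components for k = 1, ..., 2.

Step 1 — total variance = trace(Sigma) = Σ λ_i = 51 + 4 = 55.

Step 2 — fraction explained by component i = λ_i / Σ λ:
  PC1: 51/55 = 0.9273
  PC2: 4/55 = 0.0727

Step 3 — cumulative fraction after k components = (λ_1 + ... + λ_k) / Σ λ:
  k = 1: 51/55 = 0.9273
  k = 2: (51 + 4)/55 = 55/55 = 1

Summary (fraction, with percent):

explained: PC1 0.9273 (92.73%), PC2 0.0727 (7.27%);  cumulative: 0.9273, 1


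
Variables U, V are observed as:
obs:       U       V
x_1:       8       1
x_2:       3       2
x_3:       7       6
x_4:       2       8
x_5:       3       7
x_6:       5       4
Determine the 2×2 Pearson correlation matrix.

Step 1 — column means:
  mean(U) = (8 + 3 + 7 + 2 + 3 + 5) / 6 = 28/6 = 4.6667
  mean(V) = (1 + 2 + 6 + 8 + 7 + 4) / 6 = 28/6 = 4.6667

Step 2 — sample variances and covariances s[i,j] = (1/(n-1)) · Σ_k (x_{k,i} - mean_i) · (x_{k,j} - mean_j), with n-1 = 5:
  s[U,U] = ((3.3333)·(3.3333) + (-1.6667)·(-1.6667) + (2.3333)·(2.3333) + (-2.6667)·(-2.6667) + (-1.6667)·(-1.6667) + (0.3333)·(0.3333)) / 5 = 29.3333/5 = 5.8667
  s[U,V] = ((3.3333)·(-3.6667) + (-1.6667)·(-2.6667) + (2.3333)·(1.3333) + (-2.6667)·(3.3333) + (-1.6667)·(2.3333) + (0.3333)·(-0.6667)) / 5 = -17.6667/5 = -3.5333
  s[V,V] = ((-3.6667)·(-3.6667) + (-2.6667)·(-2.6667) + (1.3333)·(1.3333) + (3.3333)·(3.3333) + (2.3333)·(2.3333) + (-0.6667)·(-0.6667)) / 5 = 39.3333/5 = 7.8667
  Sample standard deviations s_i = √(s[i,i]):
  s(U) = √(5.8667) = 2.4221
  s(V) = √(7.8667) = 2.8048

Step 3 — r_{ij} = s_{ij} / (s_i · s_j):
  r[U,U] = 1 (diagonal).
  r[U,V] = -3.5333 / (2.4221 · 2.8048) = -3.5333 / 6.7935 = -0.5201
  r[V,V] = 1 (diagonal).

R is symmetric with unit diagonal. Assembling:

R = [[1, -0.5201],
 [-0.5201, 1]]


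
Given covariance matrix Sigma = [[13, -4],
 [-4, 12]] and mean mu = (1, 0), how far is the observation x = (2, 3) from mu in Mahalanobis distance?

Step 1 — centre the observation: (x - mu) = (1, 3).

Step 2 — invert Sigma. det(Sigma) = 13·12 - (-4)² = 140.
  Sigma^{-1} = (1/det) · [[d, -b], [-b, a]] = [[0.0857, 0.0286],
 [0.0286, 0.0929]].

Step 3 — form the quadratic (x - mu)^T · Sigma^{-1} · (x - mu):
  Sigma^{-1} · (x - mu) = (0.1714, 0.3071).
  (x - mu)^T · [Sigma^{-1} · (x - mu)] = (1)·(0.1714) + (3)·(0.3071) = 1.0929.

Step 4 — take square root: d = √(1.0929) ≈ 1.0454.

d(x, mu) = √(1.0929) ≈ 1.0454


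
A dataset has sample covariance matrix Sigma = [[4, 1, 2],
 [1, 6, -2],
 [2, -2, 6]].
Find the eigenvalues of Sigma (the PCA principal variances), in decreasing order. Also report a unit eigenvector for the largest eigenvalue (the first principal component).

Step 1 — characteristic polynomial p(λ) = det(λI - Sigma) = λ³ - tr·λ² + c_1·λ - det, where tr = trace, c_1 = sum of the principal 2×2 minors, det = det(Sigma):
  tr = 4 + 6 + 6 = 16,
  c_1 = (4·6 - (1)²) + (4·6 - (2)²) + (6·6 - (-2)²) = 23 + 20 + 32 = 75,
  det = 4·(6·6 - (-2)²) - (1)·((1)·6 - (-2)·(2)) + (2)·((1)·(-2) - 6·(2)) = 4·(32) - (1)·(10) + (2)·(-14) = 90.
  So p(λ) = λ³ - 16λ² + 75λ - 90.
Step 2 — look for an integer root (rational root theorem: any rational root is an integer divisor of 90). Testing λ = 6:
  p(6) = 216 - 576 + 450 - 90 = 0  ✓
  Dividing out (λ - 6): p(λ) = (λ - 6)(λ² - 10λ + 15).
Step 3 — remaining eigenvalues from the quadratic λ² - 10λ + 15 = 0:
  Δ = 10² - 4·15 = 100 - 60 = 40,  λ = (10 ± √40)/2 = (10 ± 6.3246)/2 ≈ 8.1623 or 1.8377.
  Sorted: λ_1 = 8.1623,  λ_2 = 6,  λ_3 = 1.8377  (check: sum = 16 = tr ✓).

Step 4 — unit eigenvector for λ_1 ≈ 8.1623: v spans the null space of (Sigma - λ_1 I), whose rows are
  r_1 = (-4.1623, 1, 2),  r_2 = (1, -2.1623, -2),  r_3 = (2, -2, -2.1623).
  v is orthogonal to every row, so take v ∝ r_1 × r_2 = ((1)·(-2) - (2)·(-2.1623), (2)·(1) - (-4.1623)·(-2), (-4.1623)·(-2.1623) - (1)·(1)) ≈ (2.3246, -6.3246, 8).
  Let u = (2.3246, -6.3246, 8).
  ||u|| = √((2.3246)² + (-6.3246)² + (8)²) = √(109.4036) ≈ 10.4596,  v_1 = u/||u|| ≈ (0.2222, -0.6047, 0.7648) (||v_1|| = 1).

λ_1 = 8.1623,  λ_2 = 6,  λ_3 = 1.8377;  v_1 ≈ (0.2222, -0.6047, 0.7648)


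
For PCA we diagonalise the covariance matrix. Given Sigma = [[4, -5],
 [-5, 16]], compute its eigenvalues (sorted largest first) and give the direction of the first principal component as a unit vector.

Step 1 — characteristic polynomial of 2×2 Sigma:
  det(Sigma - λI) = λ² - trace · λ + det = 0.
  trace = 4 + 16 = 20, det = 4·16 - (-5)² = 39.
Step 2 — discriminant:
  Δ = trace² - 4·det = 400 - 156 = 244.
Step 3 — eigenvalues:
  λ = (trace ± √Δ)/2 = (20 ± 15.6205)/2,
  λ_1 = 17.8102,  λ_2 = 2.1898.

Step 4 — unit eigenvector for λ_1: solve (Sigma - λ_1 I)v = 0. First row:
  (4 - 17.8102)·v_x + (-5)·v_y = 0, i.e. (-13.8102)·v_x + (-5)·v_y = 0,
  so v ∝ (b, λ_1 - a) = (-5, 13.8102); multiply by -1 so the first entry is positive: u = (5, -13.8102).
  ||u|| = √((5)² + (-13.8102)²) = √(215.723) ≈ 14.6875,
  v_1 = u/||u|| ≈ (0.3404, -0.9403) (||v_1|| = 1).

λ_1 = 17.8102,  λ_2 = 2.1898;  v_1 ≈ (0.3404, -0.9403)


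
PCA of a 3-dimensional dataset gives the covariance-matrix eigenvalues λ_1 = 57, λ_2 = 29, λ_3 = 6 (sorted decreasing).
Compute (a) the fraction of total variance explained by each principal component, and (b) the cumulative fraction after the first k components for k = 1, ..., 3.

Step 1 — total variance = trace(Sigma) = Σ λ_i = 57 + 29 + 6 = 92.

Step 2 — fraction explained by component i = λ_i / Σ λ:
  PC1: 57/92 = 0.6196
  PC2: 29/92 = 0.3152
  PC3: 6/92 = 0.0652

Step 3 — cumulative fraction after k components = (λ_1 + ... + λ_k) / Σ λ:
  k = 1: 57/92 = 0.6196
  k = 2: (57 + 29)/92 = 86/92 = 0.9348
  k = 3: (57 + 29 + 6)/92 = 92/92 = 1

Summary (fraction, with percent):

explained: PC1 0.6196 (61.96%), PC2 0.3152 (31.52%), PC3 0.0652 (6.52%);  cumulative: 0.6196, 0.9348, 1


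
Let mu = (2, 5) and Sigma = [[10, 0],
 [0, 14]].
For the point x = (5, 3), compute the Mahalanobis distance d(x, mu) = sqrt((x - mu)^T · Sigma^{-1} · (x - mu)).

Step 1 — centre the observation: (x - mu) = (3, -2).

Step 2 — invert Sigma. det(Sigma) = 10·14 - (0)² = 140.
  Sigma^{-1} = (1/det) · [[d, -b], [-b, a]] = [[0.1, 0],
 [0, 0.0714]].

Step 3 — form the quadratic (x - mu)^T · Sigma^{-1} · (x - mu):
  Sigma^{-1} · (x - mu) = (0.3, -0.1429).
  (x - mu)^T · [Sigma^{-1} · (x - mu)] = (3)·(0.3) + (-2)·(-0.1429) = 1.1857.

Step 4 — take square root: d = √(1.1857) ≈ 1.0889.

d(x, mu) = √(1.1857) ≈ 1.0889
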